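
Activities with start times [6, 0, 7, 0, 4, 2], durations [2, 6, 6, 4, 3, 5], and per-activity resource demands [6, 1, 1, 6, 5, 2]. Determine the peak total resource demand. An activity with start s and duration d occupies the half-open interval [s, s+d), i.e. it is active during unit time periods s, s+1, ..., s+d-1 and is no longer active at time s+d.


Each activity i is active on [start_i, start_i + duration_i).
Compute total resource usage per time slot:
  t=0: active resources = [1, 6], total = 7
  t=1: active resources = [1, 6], total = 7
  t=2: active resources = [1, 6, 2], total = 9
  t=3: active resources = [1, 6, 2], total = 9
  t=4: active resources = [1, 5, 2], total = 8
  t=5: active resources = [1, 5, 2], total = 8
  t=6: active resources = [6, 5, 2], total = 13
  t=7: active resources = [6, 1], total = 7
  t=8: active resources = [1], total = 1
  t=9: active resources = [1], total = 1
  t=10: active resources = [1], total = 1
  t=11: active resources = [1], total = 1
  t=12: active resources = [1], total = 1
Peak resource demand = 13

13


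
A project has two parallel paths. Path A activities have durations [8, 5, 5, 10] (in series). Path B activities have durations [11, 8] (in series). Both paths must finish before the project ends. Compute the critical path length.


Path A total = 8 + 5 + 5 + 10 = 28
Path B total = 11 + 8 = 19
Critical path = longest path = max(28, 19) = 28

28


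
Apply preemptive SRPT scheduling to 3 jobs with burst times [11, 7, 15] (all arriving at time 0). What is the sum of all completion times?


Since all jobs arrive at t=0, SRPT equals SPT ordering.
SPT order: [7, 11, 15]
Completion times:
  Job 1: p=7, C=7
  Job 2: p=11, C=18
  Job 3: p=15, C=33
Total completion time = 7 + 18 + 33 = 58

58


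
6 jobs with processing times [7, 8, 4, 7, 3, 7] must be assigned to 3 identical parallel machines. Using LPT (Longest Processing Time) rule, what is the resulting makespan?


Sort jobs in decreasing order (LPT): [8, 7, 7, 7, 4, 3]
Assign each job to the least loaded machine:
  Machine 1: jobs [8, 3], load = 11
  Machine 2: jobs [7, 7], load = 14
  Machine 3: jobs [7, 4], load = 11
Makespan = max load = 14

14


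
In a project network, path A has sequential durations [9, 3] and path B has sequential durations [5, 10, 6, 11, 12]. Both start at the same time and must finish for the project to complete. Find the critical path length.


Path A total = 9 + 3 = 12
Path B total = 5 + 10 + 6 + 11 + 12 = 44
Critical path = longest path = max(12, 44) = 44

44


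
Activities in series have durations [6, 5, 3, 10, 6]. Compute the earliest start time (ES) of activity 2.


Activity 2 starts after activities 1 through 1 complete.
Predecessor durations: [6]
ES = 6 = 6

6


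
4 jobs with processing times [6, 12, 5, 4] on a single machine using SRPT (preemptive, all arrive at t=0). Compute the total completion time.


Since all jobs arrive at t=0, SRPT equals SPT ordering.
SPT order: [4, 5, 6, 12]
Completion times:
  Job 1: p=4, C=4
  Job 2: p=5, C=9
  Job 3: p=6, C=15
  Job 4: p=12, C=27
Total completion time = 4 + 9 + 15 + 27 = 55

55


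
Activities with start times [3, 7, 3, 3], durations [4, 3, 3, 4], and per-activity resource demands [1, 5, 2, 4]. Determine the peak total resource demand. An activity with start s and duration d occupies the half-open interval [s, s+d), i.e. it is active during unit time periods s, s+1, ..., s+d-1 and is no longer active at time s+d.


Each activity i is active on [start_i, start_i + duration_i).
Compute total resource usage per time slot:
  t=0: active resources = [], total = 0
  t=1: active resources = [], total = 0
  t=2: active resources = [], total = 0
  t=3: active resources = [1, 2, 4], total = 7
  t=4: active resources = [1, 2, 4], total = 7
  t=5: active resources = [1, 2, 4], total = 7
  t=6: active resources = [1, 4], total = 5
  t=7: active resources = [5], total = 5
  t=8: active resources = [5], total = 5
  t=9: active resources = [5], total = 5
Peak resource demand = 7

7


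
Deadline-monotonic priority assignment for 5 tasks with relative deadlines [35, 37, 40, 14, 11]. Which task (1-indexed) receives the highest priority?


Sort tasks by relative deadline (ascending):
  Task 5: deadline = 11
  Task 4: deadline = 14
  Task 1: deadline = 35
  Task 2: deadline = 37
  Task 3: deadline = 40
Priority order (highest first): [5, 4, 1, 2, 3]
Highest priority task = 5

5


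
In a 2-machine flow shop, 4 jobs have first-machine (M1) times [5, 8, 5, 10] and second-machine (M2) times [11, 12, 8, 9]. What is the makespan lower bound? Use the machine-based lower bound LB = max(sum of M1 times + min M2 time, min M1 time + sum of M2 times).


LB1 = sum(M1 times) + min(M2 times) = 28 + 8 = 36
LB2 = min(M1 times) + sum(M2 times) = 5 + 40 = 45
Lower bound = max(LB1, LB2) = max(36, 45) = 45

45


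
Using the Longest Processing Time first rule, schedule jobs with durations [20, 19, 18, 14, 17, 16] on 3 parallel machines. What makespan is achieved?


Sort jobs in decreasing order (LPT): [20, 19, 18, 17, 16, 14]
Assign each job to the least loaded machine:
  Machine 1: jobs [20, 14], load = 34
  Machine 2: jobs [19, 16], load = 35
  Machine 3: jobs [18, 17], load = 35
Makespan = max load = 35

35


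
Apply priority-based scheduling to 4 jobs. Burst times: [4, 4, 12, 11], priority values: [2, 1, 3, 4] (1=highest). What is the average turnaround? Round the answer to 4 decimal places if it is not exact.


Sort by priority (ascending = highest first):
Order: [(1, 4), (2, 4), (3, 12), (4, 11)]
Completion times:
  Priority 1, burst=4, C=4
  Priority 2, burst=4, C=8
  Priority 3, burst=12, C=20
  Priority 4, burst=11, C=31
Average turnaround = 63/4 = 15.75

15.75


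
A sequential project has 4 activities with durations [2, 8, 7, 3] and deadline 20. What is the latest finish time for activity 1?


LF(activity 1) = deadline - sum of successor durations
Successors: activities 2 through 4 with durations [8, 7, 3]
Sum of successor durations = 18
LF = 20 - 18 = 2

2


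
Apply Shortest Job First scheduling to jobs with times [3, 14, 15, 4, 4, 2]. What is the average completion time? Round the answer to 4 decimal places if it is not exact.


SJF order (ascending): [2, 3, 4, 4, 14, 15]
Completion times:
  Job 1: burst=2, C=2
  Job 2: burst=3, C=5
  Job 3: burst=4, C=9
  Job 4: burst=4, C=13
  Job 5: burst=14, C=27
  Job 6: burst=15, C=42
Average completion = 98/6 = 16.3333

16.3333


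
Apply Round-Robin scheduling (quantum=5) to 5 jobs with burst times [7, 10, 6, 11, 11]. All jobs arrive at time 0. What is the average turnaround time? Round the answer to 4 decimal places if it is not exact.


Time quantum = 5
Execution trace:
  J1 runs 5 units, time = 5
  J2 runs 5 units, time = 10
  J3 runs 5 units, time = 15
  J4 runs 5 units, time = 20
  J5 runs 5 units, time = 25
  J1 runs 2 units, time = 27
  J2 runs 5 units, time = 32
  J3 runs 1 units, time = 33
  J4 runs 5 units, time = 38
  J5 runs 5 units, time = 43
  J4 runs 1 units, time = 44
  J5 runs 1 units, time = 45
Finish times: [27, 32, 33, 44, 45]
Average turnaround = 181/5 = 36.2

36.2


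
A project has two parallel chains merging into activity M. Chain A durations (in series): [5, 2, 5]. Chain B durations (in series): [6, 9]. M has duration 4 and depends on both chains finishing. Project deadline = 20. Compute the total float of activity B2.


Forward pass: ES(B2) = sum of predecessors on chain B = 6
EF = ES + duration = 6 + 9 = 15
Backward pass: LF(M) = deadline = 20; LS(M) = 20 - 4 = 16
LF(B2) = LS(M) - sum(successors on chain B) = 16 - 0 = 16
LS = LF - duration = 16 - 9 = 7
Total float = LS - ES = 7 - 6 = 1

1


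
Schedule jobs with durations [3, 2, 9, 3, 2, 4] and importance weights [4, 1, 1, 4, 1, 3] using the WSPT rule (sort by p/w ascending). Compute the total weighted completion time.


Compute p/w ratios and sort ascending (WSPT): [(3, 4), (3, 4), (4, 3), (2, 1), (2, 1), (9, 1)]
Compute weighted completion times:
  Job (p=3,w=4): C=3, w*C=4*3=12
  Job (p=3,w=4): C=6, w*C=4*6=24
  Job (p=4,w=3): C=10, w*C=3*10=30
  Job (p=2,w=1): C=12, w*C=1*12=12
  Job (p=2,w=1): C=14, w*C=1*14=14
  Job (p=9,w=1): C=23, w*C=1*23=23
Total weighted completion time = 115

115


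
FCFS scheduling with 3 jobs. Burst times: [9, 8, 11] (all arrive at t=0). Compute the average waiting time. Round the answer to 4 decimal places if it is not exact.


FCFS order (as given): [9, 8, 11]
Waiting times:
  Job 1: wait = 0
  Job 2: wait = 9
  Job 3: wait = 17
Sum of waiting times = 26
Average waiting time = 26/3 = 8.6667

8.6667


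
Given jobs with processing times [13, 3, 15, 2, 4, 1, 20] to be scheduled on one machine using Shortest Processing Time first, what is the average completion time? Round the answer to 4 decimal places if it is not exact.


Sort jobs by processing time (SPT order): [1, 2, 3, 4, 13, 15, 20]
Compute completion times sequentially:
  Job 1: processing = 1, completes at 1
  Job 2: processing = 2, completes at 3
  Job 3: processing = 3, completes at 6
  Job 4: processing = 4, completes at 10
  Job 5: processing = 13, completes at 23
  Job 6: processing = 15, completes at 38
  Job 7: processing = 20, completes at 58
Sum of completion times = 139
Average completion time = 139/7 = 19.8571

19.8571


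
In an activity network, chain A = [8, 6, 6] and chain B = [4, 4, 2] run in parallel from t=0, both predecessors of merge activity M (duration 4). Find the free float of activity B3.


ES(B3) = sum of predecessors on chain B = 8
EF(B3) = ES + duration = 8 + 2 = 10
Successor of B3 is M. ES(M) = max(sum(A), sum(B)) = max(20, 10) = 20
Free float = ES(successor) - EF(current) = 20 - 10 = 10

10


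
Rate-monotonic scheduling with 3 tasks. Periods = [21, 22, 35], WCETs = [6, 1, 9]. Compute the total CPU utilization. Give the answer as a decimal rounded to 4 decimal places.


Compute individual utilizations (exact fractions):
  Task 1: C/T = 6/21 = 2/7 (approx. 0.2857)
  Task 2: C/T = 1/22 (approx. 0.0455)
  Task 3: C/T = 9/35 (approx. 0.2571)
Total utilization U = 2/7 + 1/22 + 9/35 = 453/770
Rounded to 4 decimal places: U = 0.5883
RM (Liu & Layland) bound for 3 tasks = 0.779763; compare with U = 453/770 (approx. 0.588312)
U <= bound, so schedulable by RM sufficient condition.

0.5883


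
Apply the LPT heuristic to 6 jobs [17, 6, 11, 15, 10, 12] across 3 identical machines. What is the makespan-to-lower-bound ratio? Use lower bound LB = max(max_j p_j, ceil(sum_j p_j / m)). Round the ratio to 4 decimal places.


LPT order: [17, 15, 12, 11, 10, 6]
Machine loads after assignment: [23, 25, 23]
LPT makespan = 25
Lower bound = max(max_job, ceil(total/3)) = max(17, 24) = 24
Ratio = 25 / 24 = 1.0417

1.0417


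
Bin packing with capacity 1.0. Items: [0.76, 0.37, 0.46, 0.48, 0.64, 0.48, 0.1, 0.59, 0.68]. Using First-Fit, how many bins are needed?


Place items sequentially using First-Fit:
  Item 0.76 -> new Bin 1
  Item 0.37 -> new Bin 2
  Item 0.46 -> Bin 2 (now 0.83)
  Item 0.48 -> new Bin 3
  Item 0.64 -> new Bin 4
  Item 0.48 -> Bin 3 (now 0.96)
  Item 0.1 -> Bin 1 (now 0.86)
  Item 0.59 -> new Bin 5
  Item 0.68 -> new Bin 6
Total bins used = 6

6


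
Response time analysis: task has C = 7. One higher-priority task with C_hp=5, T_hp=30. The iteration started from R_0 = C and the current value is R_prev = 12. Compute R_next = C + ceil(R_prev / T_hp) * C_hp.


R_next = C + ceil(R_prev / T_hp) * C_hp
ceil(12 / 30) = ceil(0.4) = 1
Interference = 1 * 5 = 5
R_next = 7 + 5 = 12
R_next = R_prev, so the iteration has converged (response time = 12).

12


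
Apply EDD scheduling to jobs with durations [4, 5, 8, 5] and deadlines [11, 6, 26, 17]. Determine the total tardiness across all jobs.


Sort by due date (EDD order): [(5, 6), (4, 11), (5, 17), (8, 26)]
Compute completion times and tardiness:
  Job 1: p=5, d=6, C=5, tardiness=max(0,5-6)=0
  Job 2: p=4, d=11, C=9, tardiness=max(0,9-11)=0
  Job 3: p=5, d=17, C=14, tardiness=max(0,14-17)=0
  Job 4: p=8, d=26, C=22, tardiness=max(0,22-26)=0
Total tardiness = 0

0


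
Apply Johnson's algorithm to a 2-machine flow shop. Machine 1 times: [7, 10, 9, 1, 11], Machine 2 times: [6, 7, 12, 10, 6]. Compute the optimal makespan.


Apply Johnson's rule:
  Group 1 (a <= b): [(4, 1, 10), (3, 9, 12)]
  Group 2 (a > b): [(2, 10, 7), (1, 7, 6), (5, 11, 6)]
Optimal job order: [4, 3, 2, 1, 5]
Schedule:
  Job 4: M1 done at 1, M2 done at 11
  Job 3: M1 done at 10, M2 done at 23
  Job 2: M1 done at 20, M2 done at 30
  Job 1: M1 done at 27, M2 done at 36
  Job 5: M1 done at 38, M2 done at 44
Makespan = 44

44


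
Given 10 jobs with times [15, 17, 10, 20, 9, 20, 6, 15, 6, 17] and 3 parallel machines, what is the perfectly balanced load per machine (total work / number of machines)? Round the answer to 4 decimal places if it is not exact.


Total processing time = 15 + 17 + 10 + 20 + 9 + 20 + 6 + 15 + 6 + 17 = 135
Number of machines = 3
Ideal balanced load = 135 / 3 = 45.0

45.0


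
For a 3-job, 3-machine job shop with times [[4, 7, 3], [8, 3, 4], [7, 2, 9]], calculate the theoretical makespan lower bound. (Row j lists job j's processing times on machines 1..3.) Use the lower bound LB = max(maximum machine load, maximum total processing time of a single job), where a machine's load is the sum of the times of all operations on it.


Machine loads:
  Machine 1: 4 + 8 + 7 = 19
  Machine 2: 7 + 3 + 2 = 12
  Machine 3: 3 + 4 + 9 = 16
Max machine load = 19
Job totals:
  Job 1: 14
  Job 2: 15
  Job 3: 18
Max job total = 18
Lower bound = max(19, 18) = 19

19


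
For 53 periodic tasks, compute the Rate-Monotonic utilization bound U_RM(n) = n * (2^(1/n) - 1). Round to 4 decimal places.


Compute 2^(1/53) = 1.0131641430
Subtract 1: 1.0131641430 - 1 = 0.0131641430
Multiply by n: 53 * 0.0131641430 = 0.6976995790
Round to 4 dp: 0.6977

0.6977


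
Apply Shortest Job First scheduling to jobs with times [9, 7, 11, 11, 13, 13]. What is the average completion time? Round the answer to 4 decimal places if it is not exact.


SJF order (ascending): [7, 9, 11, 11, 13, 13]
Completion times:
  Job 1: burst=7, C=7
  Job 2: burst=9, C=16
  Job 3: burst=11, C=27
  Job 4: burst=11, C=38
  Job 5: burst=13, C=51
  Job 6: burst=13, C=64
Average completion = 203/6 = 33.8333

33.8333


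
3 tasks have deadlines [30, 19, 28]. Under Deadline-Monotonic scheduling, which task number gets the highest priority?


Sort tasks by relative deadline (ascending):
  Task 2: deadline = 19
  Task 3: deadline = 28
  Task 1: deadline = 30
Priority order (highest first): [2, 3, 1]
Highest priority task = 2

2


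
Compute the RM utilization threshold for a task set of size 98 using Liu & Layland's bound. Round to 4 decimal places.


Compute 2^(1/98) = 1.0070980027
Subtract 1: 1.0070980027 - 1 = 0.0070980027
Multiply by n: 98 * 0.0070980027 = 0.6956042646
Round to 4 dp: 0.6956

0.6956


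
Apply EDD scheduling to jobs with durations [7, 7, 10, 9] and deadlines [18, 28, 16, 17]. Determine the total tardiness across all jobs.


Sort by due date (EDD order): [(10, 16), (9, 17), (7, 18), (7, 28)]
Compute completion times and tardiness:
  Job 1: p=10, d=16, C=10, tardiness=max(0,10-16)=0
  Job 2: p=9, d=17, C=19, tardiness=max(0,19-17)=2
  Job 3: p=7, d=18, C=26, tardiness=max(0,26-18)=8
  Job 4: p=7, d=28, C=33, tardiness=max(0,33-28)=5
Total tardiness = 15

15


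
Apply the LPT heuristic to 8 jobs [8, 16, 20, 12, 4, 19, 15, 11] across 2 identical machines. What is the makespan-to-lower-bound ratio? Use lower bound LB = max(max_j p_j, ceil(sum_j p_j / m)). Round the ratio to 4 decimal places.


LPT order: [20, 19, 16, 15, 12, 11, 8, 4]
Machine loads after assignment: [51, 54]
LPT makespan = 54
Lower bound = max(max_job, ceil(total/2)) = max(20, 53) = 53
Ratio = 54 / 53 = 1.0189

1.0189


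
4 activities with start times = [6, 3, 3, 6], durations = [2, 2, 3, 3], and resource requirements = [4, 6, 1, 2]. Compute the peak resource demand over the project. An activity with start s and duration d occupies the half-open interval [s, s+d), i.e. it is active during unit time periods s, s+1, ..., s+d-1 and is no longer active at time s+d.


Each activity i is active on [start_i, start_i + duration_i).
Compute total resource usage per time slot:
  t=0: active resources = [], total = 0
  t=1: active resources = [], total = 0
  t=2: active resources = [], total = 0
  t=3: active resources = [6, 1], total = 7
  t=4: active resources = [6, 1], total = 7
  t=5: active resources = [1], total = 1
  t=6: active resources = [4, 2], total = 6
  t=7: active resources = [4, 2], total = 6
  t=8: active resources = [2], total = 2
Peak resource demand = 7

7


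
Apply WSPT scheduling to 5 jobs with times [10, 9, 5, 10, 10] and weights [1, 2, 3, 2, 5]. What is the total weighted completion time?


Compute p/w ratios and sort ascending (WSPT): [(5, 3), (10, 5), (9, 2), (10, 2), (10, 1)]
Compute weighted completion times:
  Job (p=5,w=3): C=5, w*C=3*5=15
  Job (p=10,w=5): C=15, w*C=5*15=75
  Job (p=9,w=2): C=24, w*C=2*24=48
  Job (p=10,w=2): C=34, w*C=2*34=68
  Job (p=10,w=1): C=44, w*C=1*44=44
Total weighted completion time = 250

250


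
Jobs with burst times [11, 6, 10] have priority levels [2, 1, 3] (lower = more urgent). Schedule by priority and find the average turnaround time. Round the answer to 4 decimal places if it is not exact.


Sort by priority (ascending = highest first):
Order: [(1, 6), (2, 11), (3, 10)]
Completion times:
  Priority 1, burst=6, C=6
  Priority 2, burst=11, C=17
  Priority 3, burst=10, C=27
Average turnaround = 50/3 = 16.6667

16.6667


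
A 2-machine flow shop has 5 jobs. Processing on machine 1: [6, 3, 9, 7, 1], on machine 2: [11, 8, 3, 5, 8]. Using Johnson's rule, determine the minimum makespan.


Apply Johnson's rule:
  Group 1 (a <= b): [(5, 1, 8), (2, 3, 8), (1, 6, 11)]
  Group 2 (a > b): [(4, 7, 5), (3, 9, 3)]
Optimal job order: [5, 2, 1, 4, 3]
Schedule:
  Job 5: M1 done at 1, M2 done at 9
  Job 2: M1 done at 4, M2 done at 17
  Job 1: M1 done at 10, M2 done at 28
  Job 4: M1 done at 17, M2 done at 33
  Job 3: M1 done at 26, M2 done at 36
Makespan = 36

36


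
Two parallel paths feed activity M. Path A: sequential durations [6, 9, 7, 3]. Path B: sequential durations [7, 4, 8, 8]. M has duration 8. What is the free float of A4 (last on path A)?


ES(A4) = sum of predecessors on chain A = 22
EF(A4) = ES + duration = 22 + 3 = 25
Successor of A4 is M. ES(M) = max(sum(A), sum(B)) = max(25, 27) = 27
Free float = ES(successor) - EF(current) = 27 - 25 = 2

2


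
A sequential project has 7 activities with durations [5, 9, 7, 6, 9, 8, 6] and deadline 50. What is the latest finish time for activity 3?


LF(activity 3) = deadline - sum of successor durations
Successors: activities 4 through 7 with durations [6, 9, 8, 6]
Sum of successor durations = 29
LF = 50 - 29 = 21

21


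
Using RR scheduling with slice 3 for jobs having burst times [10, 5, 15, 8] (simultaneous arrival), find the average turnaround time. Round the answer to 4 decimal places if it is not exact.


Time quantum = 3
Execution trace:
  J1 runs 3 units, time = 3
  J2 runs 3 units, time = 6
  J3 runs 3 units, time = 9
  J4 runs 3 units, time = 12
  J1 runs 3 units, time = 15
  J2 runs 2 units, time = 17
  J3 runs 3 units, time = 20
  J4 runs 3 units, time = 23
  J1 runs 3 units, time = 26
  J3 runs 3 units, time = 29
  J4 runs 2 units, time = 31
  J1 runs 1 units, time = 32
  J3 runs 3 units, time = 35
  J3 runs 3 units, time = 38
Finish times: [32, 17, 38, 31]
Average turnaround = 118/4 = 29.5

29.5


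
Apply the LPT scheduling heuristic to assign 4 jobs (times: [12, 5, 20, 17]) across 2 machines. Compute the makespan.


Sort jobs in decreasing order (LPT): [20, 17, 12, 5]
Assign each job to the least loaded machine:
  Machine 1: jobs [20, 5], load = 25
  Machine 2: jobs [17, 12], load = 29
Makespan = max load = 29

29


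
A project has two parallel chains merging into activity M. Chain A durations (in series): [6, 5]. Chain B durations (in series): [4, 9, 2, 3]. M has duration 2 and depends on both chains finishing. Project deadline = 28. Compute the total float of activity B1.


Forward pass: ES(B1) = sum of predecessors on chain B = 0
EF = ES + duration = 0 + 4 = 4
Backward pass: LF(M) = deadline = 28; LS(M) = 28 - 2 = 26
LF(B1) = LS(M) - sum(successors on chain B) = 26 - 14 = 12
LS = LF - duration = 12 - 4 = 8
Total float = LS - ES = 8 - 0 = 8

8


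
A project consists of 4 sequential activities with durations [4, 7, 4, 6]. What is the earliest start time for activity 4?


Activity 4 starts after activities 1 through 3 complete.
Predecessor durations: [4, 7, 4]
ES = 4 + 7 + 4 = 15

15


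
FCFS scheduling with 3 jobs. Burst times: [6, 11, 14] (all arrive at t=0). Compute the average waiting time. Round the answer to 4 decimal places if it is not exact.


FCFS order (as given): [6, 11, 14]
Waiting times:
  Job 1: wait = 0
  Job 2: wait = 6
  Job 3: wait = 17
Sum of waiting times = 23
Average waiting time = 23/3 = 7.6667

7.6667


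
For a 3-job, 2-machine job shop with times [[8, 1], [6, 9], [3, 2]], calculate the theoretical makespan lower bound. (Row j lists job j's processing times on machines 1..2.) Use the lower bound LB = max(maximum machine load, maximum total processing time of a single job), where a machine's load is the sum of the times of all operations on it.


Machine loads:
  Machine 1: 8 + 6 + 3 = 17
  Machine 2: 1 + 9 + 2 = 12
Max machine load = 17
Job totals:
  Job 1: 9
  Job 2: 15
  Job 3: 5
Max job total = 15
Lower bound = max(17, 15) = 17

17


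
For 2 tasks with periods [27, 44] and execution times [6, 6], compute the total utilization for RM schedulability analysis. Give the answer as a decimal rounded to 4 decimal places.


Compute individual utilizations (exact fractions):
  Task 1: C/T = 6/27 = 2/9 (approx. 0.2222)
  Task 2: C/T = 6/44 = 3/22 (approx. 0.1364)
Total utilization U = 2/9 + 3/22 = 71/198
Rounded to 4 decimal places: U = 0.3586
RM (Liu & Layland) bound for 2 tasks = 0.828427; compare with U = 71/198 (approx. 0.358586)
U <= bound, so schedulable by RM sufficient condition.

0.3586


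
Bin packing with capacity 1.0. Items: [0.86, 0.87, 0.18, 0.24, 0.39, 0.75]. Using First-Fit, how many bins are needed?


Place items sequentially using First-Fit:
  Item 0.86 -> new Bin 1
  Item 0.87 -> new Bin 2
  Item 0.18 -> new Bin 3
  Item 0.24 -> Bin 3 (now 0.42)
  Item 0.39 -> Bin 3 (now 0.81)
  Item 0.75 -> new Bin 4
Total bins used = 4

4


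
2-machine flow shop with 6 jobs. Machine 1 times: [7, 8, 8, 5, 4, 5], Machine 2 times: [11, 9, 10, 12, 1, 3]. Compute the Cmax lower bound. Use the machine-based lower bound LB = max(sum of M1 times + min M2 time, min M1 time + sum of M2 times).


LB1 = sum(M1 times) + min(M2 times) = 37 + 1 = 38
LB2 = min(M1 times) + sum(M2 times) = 4 + 46 = 50
Lower bound = max(LB1, LB2) = max(38, 50) = 50

50


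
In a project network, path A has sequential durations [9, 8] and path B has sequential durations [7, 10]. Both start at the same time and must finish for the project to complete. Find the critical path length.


Path A total = 9 + 8 = 17
Path B total = 7 + 10 = 17
Critical path = longest path = max(17, 17) = 17

17


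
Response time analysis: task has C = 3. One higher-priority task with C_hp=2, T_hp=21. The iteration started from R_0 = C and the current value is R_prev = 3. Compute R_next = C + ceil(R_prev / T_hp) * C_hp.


R_next = C + ceil(R_prev / T_hp) * C_hp
ceil(3 / 21) = ceil(0.1429) = 1
Interference = 1 * 2 = 2
R_next = 3 + 2 = 5

5


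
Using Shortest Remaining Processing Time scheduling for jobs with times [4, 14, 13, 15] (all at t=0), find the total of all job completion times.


Since all jobs arrive at t=0, SRPT equals SPT ordering.
SPT order: [4, 13, 14, 15]
Completion times:
  Job 1: p=4, C=4
  Job 2: p=13, C=17
  Job 3: p=14, C=31
  Job 4: p=15, C=46
Total completion time = 4 + 17 + 31 + 46 = 98

98


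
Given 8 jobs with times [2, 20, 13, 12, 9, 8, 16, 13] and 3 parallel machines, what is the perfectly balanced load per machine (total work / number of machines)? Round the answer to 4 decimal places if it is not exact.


Total processing time = 2 + 20 + 13 + 12 + 9 + 8 + 16 + 13 = 93
Number of machines = 3
Ideal balanced load = 93 / 3 = 31.0

31.0


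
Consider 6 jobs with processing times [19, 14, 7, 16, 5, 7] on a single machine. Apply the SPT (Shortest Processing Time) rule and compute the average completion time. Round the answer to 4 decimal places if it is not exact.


Sort jobs by processing time (SPT order): [5, 7, 7, 14, 16, 19]
Compute completion times sequentially:
  Job 1: processing = 5, completes at 5
  Job 2: processing = 7, completes at 12
  Job 3: processing = 7, completes at 19
  Job 4: processing = 14, completes at 33
  Job 5: processing = 16, completes at 49
  Job 6: processing = 19, completes at 68
Sum of completion times = 186
Average completion time = 186/6 = 31.0

31.0


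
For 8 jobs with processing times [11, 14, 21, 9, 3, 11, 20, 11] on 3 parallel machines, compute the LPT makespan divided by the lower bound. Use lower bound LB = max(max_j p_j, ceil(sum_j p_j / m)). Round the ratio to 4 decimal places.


LPT order: [21, 20, 14, 11, 11, 11, 9, 3]
Machine loads after assignment: [32, 34, 34]
LPT makespan = 34
Lower bound = max(max_job, ceil(total/3)) = max(21, 34) = 34
Ratio = 34 / 34 = 1.0

1.0


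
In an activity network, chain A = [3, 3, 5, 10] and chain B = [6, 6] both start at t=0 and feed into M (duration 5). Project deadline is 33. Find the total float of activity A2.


Forward pass: ES(A2) = sum of predecessors on chain A = 3
EF = ES + duration = 3 + 3 = 6
Backward pass: LF(M) = deadline = 33; LS(M) = 33 - 5 = 28
LF(A2) = LS(M) - sum(successors on chain A) = 28 - 15 = 13
LS = LF - duration = 13 - 3 = 10
Total float = LS - ES = 10 - 3 = 7

7


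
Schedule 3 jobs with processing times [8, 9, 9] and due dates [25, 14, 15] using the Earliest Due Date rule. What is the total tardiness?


Sort by due date (EDD order): [(9, 14), (9, 15), (8, 25)]
Compute completion times and tardiness:
  Job 1: p=9, d=14, C=9, tardiness=max(0,9-14)=0
  Job 2: p=9, d=15, C=18, tardiness=max(0,18-15)=3
  Job 3: p=8, d=25, C=26, tardiness=max(0,26-25)=1
Total tardiness = 4

4


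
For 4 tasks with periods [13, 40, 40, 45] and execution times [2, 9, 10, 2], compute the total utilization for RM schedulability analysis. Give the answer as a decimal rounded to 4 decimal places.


Compute individual utilizations (exact fractions):
  Task 1: C/T = 2/13 (approx. 0.1538)
  Task 2: C/T = 9/40 (approx. 0.225)
  Task 3: C/T = 10/40 = 1/4 (approx. 0.25)
  Task 4: C/T = 2/45 (approx. 0.0444)
Total utilization U = 2/13 + 9/40 + 1/4 + 2/45 = 3151/4680
Rounded to 4 decimal places: U = 0.6733
RM (Liu & Layland) bound for 4 tasks = 0.756828; compare with U = 3151/4680 (approx. 0.673291)
U <= bound, so schedulable by RM sufficient condition.

0.6733


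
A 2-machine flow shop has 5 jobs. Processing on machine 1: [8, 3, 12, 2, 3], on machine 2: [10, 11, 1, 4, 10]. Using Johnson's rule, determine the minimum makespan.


Apply Johnson's rule:
  Group 1 (a <= b): [(4, 2, 4), (2, 3, 11), (5, 3, 10), (1, 8, 10)]
  Group 2 (a > b): [(3, 12, 1)]
Optimal job order: [4, 2, 5, 1, 3]
Schedule:
  Job 4: M1 done at 2, M2 done at 6
  Job 2: M1 done at 5, M2 done at 17
  Job 5: M1 done at 8, M2 done at 27
  Job 1: M1 done at 16, M2 done at 37
  Job 3: M1 done at 28, M2 done at 38
Makespan = 38

38


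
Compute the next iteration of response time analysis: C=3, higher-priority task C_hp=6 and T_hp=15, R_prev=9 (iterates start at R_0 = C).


R_next = C + ceil(R_prev / T_hp) * C_hp
ceil(9 / 15) = ceil(0.6) = 1
Interference = 1 * 6 = 6
R_next = 3 + 6 = 9
R_next = R_prev, so the iteration has converged (response time = 9).

9


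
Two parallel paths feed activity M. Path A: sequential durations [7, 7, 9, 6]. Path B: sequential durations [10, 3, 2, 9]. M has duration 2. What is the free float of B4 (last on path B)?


ES(B4) = sum of predecessors on chain B = 15
EF(B4) = ES + duration = 15 + 9 = 24
Successor of B4 is M. ES(M) = max(sum(A), sum(B)) = max(29, 24) = 29
Free float = ES(successor) - EF(current) = 29 - 24 = 5

5


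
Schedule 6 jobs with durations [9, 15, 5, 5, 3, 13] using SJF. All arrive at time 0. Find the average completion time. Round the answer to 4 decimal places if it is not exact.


SJF order (ascending): [3, 5, 5, 9, 13, 15]
Completion times:
  Job 1: burst=3, C=3
  Job 2: burst=5, C=8
  Job 3: burst=5, C=13
  Job 4: burst=9, C=22
  Job 5: burst=13, C=35
  Job 6: burst=15, C=50
Average completion = 131/6 = 21.8333

21.8333


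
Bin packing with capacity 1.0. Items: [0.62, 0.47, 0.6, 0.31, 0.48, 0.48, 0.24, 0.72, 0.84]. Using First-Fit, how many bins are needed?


Place items sequentially using First-Fit:
  Item 0.62 -> new Bin 1
  Item 0.47 -> new Bin 2
  Item 0.6 -> new Bin 3
  Item 0.31 -> Bin 1 (now 0.93)
  Item 0.48 -> Bin 2 (now 0.95)
  Item 0.48 -> new Bin 4
  Item 0.24 -> Bin 3 (now 0.84)
  Item 0.72 -> new Bin 5
  Item 0.84 -> new Bin 6
Total bins used = 6

6


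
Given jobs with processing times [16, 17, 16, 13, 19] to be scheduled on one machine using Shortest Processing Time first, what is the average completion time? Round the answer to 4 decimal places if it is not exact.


Sort jobs by processing time (SPT order): [13, 16, 16, 17, 19]
Compute completion times sequentially:
  Job 1: processing = 13, completes at 13
  Job 2: processing = 16, completes at 29
  Job 3: processing = 16, completes at 45
  Job 4: processing = 17, completes at 62
  Job 5: processing = 19, completes at 81
Sum of completion times = 230
Average completion time = 230/5 = 46.0

46.0


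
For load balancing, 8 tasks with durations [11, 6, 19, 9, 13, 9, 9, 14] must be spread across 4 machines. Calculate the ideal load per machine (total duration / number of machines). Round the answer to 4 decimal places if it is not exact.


Total processing time = 11 + 6 + 19 + 9 + 13 + 9 + 9 + 14 = 90
Number of machines = 4
Ideal balanced load = 90 / 4 = 22.5

22.5


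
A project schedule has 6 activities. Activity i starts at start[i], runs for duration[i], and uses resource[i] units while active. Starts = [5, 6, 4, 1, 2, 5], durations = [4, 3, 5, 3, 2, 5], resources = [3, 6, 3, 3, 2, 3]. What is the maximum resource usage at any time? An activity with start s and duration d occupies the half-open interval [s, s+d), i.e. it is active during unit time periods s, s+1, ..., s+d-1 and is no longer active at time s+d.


Each activity i is active on [start_i, start_i + duration_i).
Compute total resource usage per time slot:
  t=0: active resources = [], total = 0
  t=1: active resources = [3], total = 3
  t=2: active resources = [3, 2], total = 5
  t=3: active resources = [3, 2], total = 5
  t=4: active resources = [3], total = 3
  t=5: active resources = [3, 3, 3], total = 9
  t=6: active resources = [3, 6, 3, 3], total = 15
  t=7: active resources = [3, 6, 3, 3], total = 15
  t=8: active resources = [3, 6, 3, 3], total = 15
  t=9: active resources = [3], total = 3
Peak resource demand = 15

15


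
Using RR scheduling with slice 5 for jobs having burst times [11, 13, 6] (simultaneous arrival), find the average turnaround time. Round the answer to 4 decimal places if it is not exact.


Time quantum = 5
Execution trace:
  J1 runs 5 units, time = 5
  J2 runs 5 units, time = 10
  J3 runs 5 units, time = 15
  J1 runs 5 units, time = 20
  J2 runs 5 units, time = 25
  J3 runs 1 units, time = 26
  J1 runs 1 units, time = 27
  J2 runs 3 units, time = 30
Finish times: [27, 30, 26]
Average turnaround = 83/3 = 27.6667

27.6667


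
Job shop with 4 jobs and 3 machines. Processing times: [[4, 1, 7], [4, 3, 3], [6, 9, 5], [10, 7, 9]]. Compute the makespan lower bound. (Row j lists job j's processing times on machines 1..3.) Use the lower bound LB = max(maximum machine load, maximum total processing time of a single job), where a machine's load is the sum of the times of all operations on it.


Machine loads:
  Machine 1: 4 + 4 + 6 + 10 = 24
  Machine 2: 1 + 3 + 9 + 7 = 20
  Machine 3: 7 + 3 + 5 + 9 = 24
Max machine load = 24
Job totals:
  Job 1: 12
  Job 2: 10
  Job 3: 20
  Job 4: 26
Max job total = 26
Lower bound = max(24, 26) = 26

26


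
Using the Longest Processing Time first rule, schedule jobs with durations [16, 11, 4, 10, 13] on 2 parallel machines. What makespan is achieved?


Sort jobs in decreasing order (LPT): [16, 13, 11, 10, 4]
Assign each job to the least loaded machine:
  Machine 1: jobs [16, 10], load = 26
  Machine 2: jobs [13, 11, 4], load = 28
Makespan = max load = 28

28


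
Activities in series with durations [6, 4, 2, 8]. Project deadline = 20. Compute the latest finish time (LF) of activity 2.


LF(activity 2) = deadline - sum of successor durations
Successors: activities 3 through 4 with durations [2, 8]
Sum of successor durations = 10
LF = 20 - 10 = 10

10


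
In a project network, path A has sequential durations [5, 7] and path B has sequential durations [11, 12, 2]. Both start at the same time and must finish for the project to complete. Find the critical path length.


Path A total = 5 + 7 = 12
Path B total = 11 + 12 + 2 = 25
Critical path = longest path = max(12, 25) = 25

25


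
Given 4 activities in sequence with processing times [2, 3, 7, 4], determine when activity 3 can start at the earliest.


Activity 3 starts after activities 1 through 2 complete.
Predecessor durations: [2, 3]
ES = 2 + 3 = 5

5


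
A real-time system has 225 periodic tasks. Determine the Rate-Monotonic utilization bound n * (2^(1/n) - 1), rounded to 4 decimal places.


Compute 2^(1/225) = 1.0030854042
Subtract 1: 1.0030854042 - 1 = 0.0030854042
Multiply by n: 225 * 0.0030854042 = 0.6942159450
Round to 4 dp: 0.6942

0.6942


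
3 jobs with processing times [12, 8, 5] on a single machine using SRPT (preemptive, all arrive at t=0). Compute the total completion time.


Since all jobs arrive at t=0, SRPT equals SPT ordering.
SPT order: [5, 8, 12]
Completion times:
  Job 1: p=5, C=5
  Job 2: p=8, C=13
  Job 3: p=12, C=25
Total completion time = 5 + 13 + 25 = 43

43


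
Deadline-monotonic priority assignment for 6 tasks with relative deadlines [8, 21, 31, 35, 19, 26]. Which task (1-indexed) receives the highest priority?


Sort tasks by relative deadline (ascending):
  Task 1: deadline = 8
  Task 5: deadline = 19
  Task 2: deadline = 21
  Task 6: deadline = 26
  Task 3: deadline = 31
  Task 4: deadline = 35
Priority order (highest first): [1, 5, 2, 6, 3, 4]
Highest priority task = 1

1


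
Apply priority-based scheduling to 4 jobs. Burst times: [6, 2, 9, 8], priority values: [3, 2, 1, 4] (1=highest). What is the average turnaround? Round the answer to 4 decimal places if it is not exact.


Sort by priority (ascending = highest first):
Order: [(1, 9), (2, 2), (3, 6), (4, 8)]
Completion times:
  Priority 1, burst=9, C=9
  Priority 2, burst=2, C=11
  Priority 3, burst=6, C=17
  Priority 4, burst=8, C=25
Average turnaround = 62/4 = 15.5

15.5


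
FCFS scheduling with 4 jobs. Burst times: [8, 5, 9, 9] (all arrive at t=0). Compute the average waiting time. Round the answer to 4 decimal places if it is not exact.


FCFS order (as given): [8, 5, 9, 9]
Waiting times:
  Job 1: wait = 0
  Job 2: wait = 8
  Job 3: wait = 13
  Job 4: wait = 22
Sum of waiting times = 43
Average waiting time = 43/4 = 10.75

10.75


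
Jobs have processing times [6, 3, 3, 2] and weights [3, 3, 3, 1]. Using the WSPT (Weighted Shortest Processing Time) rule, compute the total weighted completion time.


Compute p/w ratios and sort ascending (WSPT): [(3, 3), (3, 3), (6, 3), (2, 1)]
Compute weighted completion times:
  Job (p=3,w=3): C=3, w*C=3*3=9
  Job (p=3,w=3): C=6, w*C=3*6=18
  Job (p=6,w=3): C=12, w*C=3*12=36
  Job (p=2,w=1): C=14, w*C=1*14=14
Total weighted completion time = 77

77


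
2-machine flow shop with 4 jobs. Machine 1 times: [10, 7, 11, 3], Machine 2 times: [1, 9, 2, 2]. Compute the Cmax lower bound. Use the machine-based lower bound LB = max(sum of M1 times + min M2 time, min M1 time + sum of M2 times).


LB1 = sum(M1 times) + min(M2 times) = 31 + 1 = 32
LB2 = min(M1 times) + sum(M2 times) = 3 + 14 = 17
Lower bound = max(LB1, LB2) = max(32, 17) = 32

32


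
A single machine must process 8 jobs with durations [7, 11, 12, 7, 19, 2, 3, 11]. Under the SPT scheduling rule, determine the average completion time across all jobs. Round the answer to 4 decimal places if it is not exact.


Sort jobs by processing time (SPT order): [2, 3, 7, 7, 11, 11, 12, 19]
Compute completion times sequentially:
  Job 1: processing = 2, completes at 2
  Job 2: processing = 3, completes at 5
  Job 3: processing = 7, completes at 12
  Job 4: processing = 7, completes at 19
  Job 5: processing = 11, completes at 30
  Job 6: processing = 11, completes at 41
  Job 7: processing = 12, completes at 53
  Job 8: processing = 19, completes at 72
Sum of completion times = 234
Average completion time = 234/8 = 29.25

29.25


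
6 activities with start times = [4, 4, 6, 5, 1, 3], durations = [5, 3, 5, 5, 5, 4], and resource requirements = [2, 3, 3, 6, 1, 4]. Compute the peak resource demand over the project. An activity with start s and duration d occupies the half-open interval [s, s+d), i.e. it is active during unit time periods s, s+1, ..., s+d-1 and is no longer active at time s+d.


Each activity i is active on [start_i, start_i + duration_i).
Compute total resource usage per time slot:
  t=0: active resources = [], total = 0
  t=1: active resources = [1], total = 1
  t=2: active resources = [1], total = 1
  t=3: active resources = [1, 4], total = 5
  t=4: active resources = [2, 3, 1, 4], total = 10
  t=5: active resources = [2, 3, 6, 1, 4], total = 16
  t=6: active resources = [2, 3, 3, 6, 4], total = 18
  t=7: active resources = [2, 3, 6], total = 11
  t=8: active resources = [2, 3, 6], total = 11
  t=9: active resources = [3, 6], total = 9
  t=10: active resources = [3], total = 3
Peak resource demand = 18

18


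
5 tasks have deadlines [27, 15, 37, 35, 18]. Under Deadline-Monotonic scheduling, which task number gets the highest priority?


Sort tasks by relative deadline (ascending):
  Task 2: deadline = 15
  Task 5: deadline = 18
  Task 1: deadline = 27
  Task 4: deadline = 35
  Task 3: deadline = 37
Priority order (highest first): [2, 5, 1, 4, 3]
Highest priority task = 2

2


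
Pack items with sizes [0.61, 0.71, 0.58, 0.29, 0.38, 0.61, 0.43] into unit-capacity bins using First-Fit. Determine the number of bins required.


Place items sequentially using First-Fit:
  Item 0.61 -> new Bin 1
  Item 0.71 -> new Bin 2
  Item 0.58 -> new Bin 3
  Item 0.29 -> Bin 1 (now 0.9)
  Item 0.38 -> Bin 3 (now 0.96)
  Item 0.61 -> new Bin 4
  Item 0.43 -> new Bin 5
Total bins used = 5

5


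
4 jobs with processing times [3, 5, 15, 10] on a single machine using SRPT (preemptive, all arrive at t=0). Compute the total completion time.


Since all jobs arrive at t=0, SRPT equals SPT ordering.
SPT order: [3, 5, 10, 15]
Completion times:
  Job 1: p=3, C=3
  Job 2: p=5, C=8
  Job 3: p=10, C=18
  Job 4: p=15, C=33
Total completion time = 3 + 8 + 18 + 33 = 62

62


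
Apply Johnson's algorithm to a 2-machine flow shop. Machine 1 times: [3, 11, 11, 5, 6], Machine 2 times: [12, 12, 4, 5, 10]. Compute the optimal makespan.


Apply Johnson's rule:
  Group 1 (a <= b): [(1, 3, 12), (4, 5, 5), (5, 6, 10), (2, 11, 12)]
  Group 2 (a > b): [(3, 11, 4)]
Optimal job order: [1, 4, 5, 2, 3]
Schedule:
  Job 1: M1 done at 3, M2 done at 15
  Job 4: M1 done at 8, M2 done at 20
  Job 5: M1 done at 14, M2 done at 30
  Job 2: M1 done at 25, M2 done at 42
  Job 3: M1 done at 36, M2 done at 46
Makespan = 46

46


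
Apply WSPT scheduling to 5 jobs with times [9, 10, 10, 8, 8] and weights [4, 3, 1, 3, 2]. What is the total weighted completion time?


Compute p/w ratios and sort ascending (WSPT): [(9, 4), (8, 3), (10, 3), (8, 2), (10, 1)]
Compute weighted completion times:
  Job (p=9,w=4): C=9, w*C=4*9=36
  Job (p=8,w=3): C=17, w*C=3*17=51
  Job (p=10,w=3): C=27, w*C=3*27=81
  Job (p=8,w=2): C=35, w*C=2*35=70
  Job (p=10,w=1): C=45, w*C=1*45=45
Total weighted completion time = 283

283
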